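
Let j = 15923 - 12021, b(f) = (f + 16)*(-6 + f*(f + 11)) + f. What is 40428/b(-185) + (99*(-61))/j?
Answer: -33005568015/21224074462 ≈ -1.5551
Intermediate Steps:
b(f) = f + (-6 + f*(11 + f))*(16 + f) (b(f) = (16 + f)*(-6 + f*(11 + f)) + f = (-6 + f*(11 + f))*(16 + f) + f = f + (-6 + f*(11 + f))*(16 + f))
j = 3902
40428/b(-185) + (99*(-61))/j = 40428/(-96 + (-185)³ + 27*(-185)² + 171*(-185)) + (99*(-61))/3902 = 40428/(-96 - 6331625 + 27*34225 - 31635) - 6039*1/3902 = 40428/(-96 - 6331625 + 924075 - 31635) - 6039/3902 = 40428/(-5439281) - 6039/3902 = 40428*(-1/5439281) - 6039/3902 = -40428/5439281 - 6039/3902 = -33005568015/21224074462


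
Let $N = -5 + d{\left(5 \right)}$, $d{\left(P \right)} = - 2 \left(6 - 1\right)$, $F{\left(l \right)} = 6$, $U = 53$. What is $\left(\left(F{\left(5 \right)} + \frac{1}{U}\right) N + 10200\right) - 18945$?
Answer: $- \frac{468270}{53} \approx -8835.3$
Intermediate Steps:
$d{\left(P \right)} = -10$ ($d{\left(P \right)} = \left(-2\right) 5 = -10$)
$N = -15$ ($N = -5 - 10 = -15$)
$\left(\left(F{\left(5 \right)} + \frac{1}{U}\right) N + 10200\right) - 18945 = \left(\left(6 + \frac{1}{53}\right) \left(-15\right) + 10200\right) - 18945 = \left(\frac{319}{53} \left(-15\right) + 10200\right) - 18945 = \left(- \frac{4785}{53} + 10200\right) - 18945 = \frac{535815}{53} - 18945 = - \frac{468270}{53}$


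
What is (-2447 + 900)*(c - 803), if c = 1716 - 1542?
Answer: 973063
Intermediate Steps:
c = 174
(-2447 + 900)*(c - 803) = (-2447 + 900)*(174 - 803) = -1547*(-629) = 973063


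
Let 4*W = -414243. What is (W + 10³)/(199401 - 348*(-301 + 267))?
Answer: -410243/844932 ≈ -0.48553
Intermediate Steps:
W = -414243/4 (W = (¼)*(-414243) = -414243/4 ≈ -1.0356e+5)
(W + 10³)/(199401 - 348*(-301 + 267)) = (-414243/4 + 10³)/(199401 - 348*(-301 + 267)) = (-414243/4 + 1000)/(199401 - 348*(-34)) = -410243/(4*(199401 + 11832)) = -410243/4/211233 = -410243/4*1/211233 = -410243/844932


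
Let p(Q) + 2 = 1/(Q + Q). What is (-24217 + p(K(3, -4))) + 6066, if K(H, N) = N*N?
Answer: -580895/32 ≈ -18153.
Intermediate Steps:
K(H, N) = N**2
p(Q) = -2 + 1/(2*Q) (p(Q) = -2 + 1/(Q + Q) = -2 + 1/(2*Q))
(-24217 + p(K(3, -4))) + 6066 = (-24217 + (-2 + 1/(2*((-4)**2)))) + 6066 = (-24217 + (-2 + (1/2)/16)) + 6066 = (-24217 + (-2 + (1/2)*(1/16))) + 6066 = (-24217 + (-2 + 1/32)) + 6066 = (-24217 - 63/32) + 6066 = -775007/32 + 6066 = -580895/32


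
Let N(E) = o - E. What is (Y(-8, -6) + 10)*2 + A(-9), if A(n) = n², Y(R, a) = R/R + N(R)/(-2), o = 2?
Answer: 93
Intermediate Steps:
N(E) = 2 - E
Y(R, a) = R/2 (Y(R, a) = R/R + (2 - R)/(-2) = 1 + (2 - R)*(-½) = 1 + (-1 + R/2) = R/2)
(Y(-8, -6) + 10)*2 + A(-9) = ((½)*(-8) + 10)*2 + (-9)² = (-4 + 10)*2 + 81 = 6*2 + 81 = 12 + 81 = 93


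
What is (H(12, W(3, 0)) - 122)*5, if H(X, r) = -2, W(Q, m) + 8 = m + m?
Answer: -620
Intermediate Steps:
W(Q, m) = -8 + 2*m (W(Q, m) = -8 + (m + m) = -8 + 2*m)
(H(12, W(3, 0)) - 122)*5 = (-2 - 122)*5 = -124*5 = -620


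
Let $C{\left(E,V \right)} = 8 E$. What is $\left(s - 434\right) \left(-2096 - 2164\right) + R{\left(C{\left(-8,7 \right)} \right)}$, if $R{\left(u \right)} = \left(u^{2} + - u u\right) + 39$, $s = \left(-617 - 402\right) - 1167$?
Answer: $11161239$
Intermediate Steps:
$s = -2186$ ($s = \left(-617 - 402\right) - 1167 = -1019 - 1167 = -2186$)
$R{\left(u \right)} = 39$ ($R{\left(u \right)} = \left(u^{2} - u^{2}\right) + 39 = 0 + 39 = 39$)
$\left(s - 434\right) \left(-2096 - 2164\right) + R{\left(C{\left(-8,7 \right)} \right)} = \left(-2186 - 434\right) \left(-2096 - 2164\right) + 39 = \left(-2620\right) \left(-4260\right) + 39 = 11161200 + 39 = 11161239$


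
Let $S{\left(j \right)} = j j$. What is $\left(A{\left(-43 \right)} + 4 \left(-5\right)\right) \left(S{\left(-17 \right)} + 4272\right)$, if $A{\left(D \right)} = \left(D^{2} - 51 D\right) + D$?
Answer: $18148219$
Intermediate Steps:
$A{\left(D \right)} = D^{2} - 50 D$
$S{\left(j \right)} = j^{2}$
$\left(A{\left(-43 \right)} + 4 \left(-5\right)\right) \left(S{\left(-17 \right)} + 4272\right) = \left(- 43 \left(-50 - 43\right) + 4 \left(-5\right)\right) \left(\left(-17\right)^{2} + 4272\right) = \left(\left(-43\right) \left(-93\right) - 20\right) \left(289 + 4272\right) = \left(3999 - 20\right) 4561 = 3979 \cdot 4561 = 18148219$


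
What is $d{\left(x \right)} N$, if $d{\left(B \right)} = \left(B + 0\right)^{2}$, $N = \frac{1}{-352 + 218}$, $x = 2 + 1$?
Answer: $- \frac{9}{134} \approx -0.067164$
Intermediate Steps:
$x = 3$
$N = - \frac{1}{134}$ ($N = \frac{1}{-134} = - \frac{1}{134} \approx -0.0074627$)
$d{\left(B \right)} = B^{2}$
$d{\left(x \right)} N = 3^{2} \left(- \frac{1}{134}\right) = 9 \left(- \frac{1}{134}\right) = - \frac{9}{134}$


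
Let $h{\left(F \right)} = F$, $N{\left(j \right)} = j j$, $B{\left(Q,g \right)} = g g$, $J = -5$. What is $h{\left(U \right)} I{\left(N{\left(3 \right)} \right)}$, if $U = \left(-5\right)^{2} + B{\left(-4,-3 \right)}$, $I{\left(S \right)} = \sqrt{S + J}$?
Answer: $68$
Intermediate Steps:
$B{\left(Q,g \right)} = g^{2}$
$N{\left(j \right)} = j^{2}$
$I{\left(S \right)} = \sqrt{-5 + S}$ ($I{\left(S \right)} = \sqrt{S - 5} = \sqrt{-5 + S}$)
$U = 34$ ($U = \left(-5\right)^{2} + \left(-3\right)^{2} = 25 + 9 = 34$)
$h{\left(U \right)} I{\left(N{\left(3 \right)} \right)} = 34 \sqrt{-5 + 3^{2}} = 34 \sqrt{-5 + 9} = 34 \sqrt{4} = 34 \cdot 2 = 68$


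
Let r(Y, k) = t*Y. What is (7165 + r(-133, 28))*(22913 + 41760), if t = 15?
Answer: 334359410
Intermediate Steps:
r(Y, k) = 15*Y
(7165 + r(-133, 28))*(22913 + 41760) = (7165 + 15*(-133))*(22913 + 41760) = (7165 - 1995)*64673 = 5170*64673 = 334359410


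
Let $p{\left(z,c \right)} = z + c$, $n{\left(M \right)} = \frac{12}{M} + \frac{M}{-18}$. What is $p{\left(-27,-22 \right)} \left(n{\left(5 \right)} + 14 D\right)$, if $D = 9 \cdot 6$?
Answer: $- \frac{3343319}{90} \approx -37148.0$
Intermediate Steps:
$n{\left(M \right)} = \frac{12}{M} - \frac{M}{18}$ ($n{\left(M \right)} = \frac{12}{M} + M \left(- \frac{1}{18}\right) = \frac{12}{M} - \frac{M}{18}$)
$D = 54$
$p{\left(z,c \right)} = c + z$
$p{\left(-27,-22 \right)} \left(n{\left(5 \right)} + 14 D\right) = \left(-22 - 27\right) \left(\left(\frac{12}{5} - \frac{5}{18}\right) + 14 \cdot 54\right) = - 49 \left(\left(12 \cdot \frac{1}{5} - \frac{5}{18}\right) + 756\right) = - 49 \left(\left(\frac{12}{5} - \frac{5}{18}\right) + 756\right) = - 49 \left(\frac{191}{90} + 756\right) = \left(-49\right) \frac{68231}{90} = - \frac{3343319}{90}$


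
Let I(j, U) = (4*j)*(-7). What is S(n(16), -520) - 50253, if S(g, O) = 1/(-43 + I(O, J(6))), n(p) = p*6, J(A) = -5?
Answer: -729522800/14517 ≈ -50253.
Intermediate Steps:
I(j, U) = -28*j
n(p) = 6*p
S(g, O) = 1/(-43 - 28*O)
S(n(16), -520) - 50253 = -1/(43 + 28*(-520)) - 50253 = -1/(43 - 14560) - 50253 = -1/(-14517) - 50253 = -1*(-1/14517) - 50253 = 1/14517 - 50253 = -729522800/14517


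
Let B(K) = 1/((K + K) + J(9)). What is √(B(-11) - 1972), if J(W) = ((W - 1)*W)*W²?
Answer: I*√66567023390/5810 ≈ 44.407*I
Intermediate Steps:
J(W) = W³*(-1 + W) (J(W) = ((-1 + W)*W)*W² = (W*(-1 + W))*W² = W³*(-1 + W))
B(K) = 1/(5832 + 2*K) (B(K) = 1/((K + K) + 9³*(-1 + 9)) = 1/(2*K + 729*8) = 1/(2*K + 5832) = 1/(5832 + 2*K))
√(B(-11) - 1972) = √(1/(2*(2916 - 11)) - 1972) = √((½)/2905 - 1972) = √((½)*(1/2905) - 1972) = √(1/5810 - 1972) = √(-11457319/5810) = I*√66567023390/5810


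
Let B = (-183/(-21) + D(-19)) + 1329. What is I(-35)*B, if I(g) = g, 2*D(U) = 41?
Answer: -95075/2 ≈ -47538.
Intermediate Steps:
D(U) = 41/2 (D(U) = (½)*41 = 41/2)
B = 19015/14 (B = (-183/(-21) + 41/2) + 1329 = (-183*(-1/21) + 41/2) + 1329 = (61/7 + 41/2) + 1329 = 409/14 + 1329 = 19015/14 ≈ 1358.2)
I(-35)*B = -35*19015/14 = -95075/2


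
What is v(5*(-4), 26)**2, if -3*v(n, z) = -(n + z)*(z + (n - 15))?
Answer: 324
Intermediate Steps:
v(n, z) = (n + z)*(-15 + n + z)/3 (v(n, z) = -(-1)*(n + z)*(z + (n - 15))/3 = -(-1)*(n + z)*(z + (-15 + n))/3 = -(-1)*(n + z)*(-15 + n + z)/3 = (n + z)*(-15 + n + z)/3)
v(5*(-4), 26)**2 = (-25*(-4) - 5*26 + (5*(-4))**2/3 + (1/3)*26**2 + (2/3)*(5*(-4))*26)**2 = (-5*(-20) - 130 + (1/3)*(-20)**2 + (1/3)*676 + (2/3)*(-20)*26)**2 = (100 - 130 + (1/3)*400 + 676/3 - 1040/3)**2 = (100 - 130 + 400/3 + 676/3 - 1040/3)**2 = (-18)**2 = 324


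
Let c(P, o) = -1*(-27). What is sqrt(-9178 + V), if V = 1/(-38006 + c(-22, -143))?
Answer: I*sqrt(13238387997477)/37979 ≈ 95.802*I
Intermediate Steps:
c(P, o) = 27
V = -1/37979 (V = 1/(-38006 + 27) = 1/(-37979) = -1/37979 ≈ -2.6330e-5)
sqrt(-9178 + V) = sqrt(-9178 - 1/37979) = sqrt(-348571263/37979) = I*sqrt(13238387997477)/37979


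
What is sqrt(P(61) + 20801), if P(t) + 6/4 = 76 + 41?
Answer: sqrt(83666)/2 ≈ 144.63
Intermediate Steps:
P(t) = 231/2 (P(t) = -3/2 + (76 + 41) = -3/2 + 117 = 231/2)
sqrt(P(61) + 20801) = sqrt(231/2 + 20801) = sqrt(41833/2) = sqrt(83666)/2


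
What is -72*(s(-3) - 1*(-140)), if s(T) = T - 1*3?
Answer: -9648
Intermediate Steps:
s(T) = -3 + T (s(T) = T - 3 = -3 + T)
-72*(s(-3) - 1*(-140)) = -72*((-3 - 3) - 1*(-140)) = -72*(-6 + 140) = -72*134 = -9648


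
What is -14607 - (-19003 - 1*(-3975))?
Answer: 421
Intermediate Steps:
-14607 - (-19003 - 1*(-3975)) = -14607 - (-19003 + 3975) = -14607 - 1*(-15028) = -14607 + 15028 = 421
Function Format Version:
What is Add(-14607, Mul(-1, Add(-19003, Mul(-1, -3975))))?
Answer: 421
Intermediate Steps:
Add(-14607, Mul(-1, Add(-19003, Mul(-1, -3975)))) = Add(-14607, Mul(-1, Add(-19003, 3975))) = Add(-14607, Mul(-1, -15028)) = Add(-14607, 15028) = 421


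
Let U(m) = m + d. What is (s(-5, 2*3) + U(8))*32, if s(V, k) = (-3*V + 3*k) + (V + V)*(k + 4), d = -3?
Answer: -1984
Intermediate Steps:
U(m) = -3 + m (U(m) = m - 3 = -3 + m)
s(V, k) = -3*V + 3*k + 2*V*(4 + k) (s(V, k) = (-3*V + 3*k) + (2*V)*(4 + k) = (-3*V + 3*k) + 2*V*(4 + k) = -3*V + 3*k + 2*V*(4 + k))
(s(-5, 2*3) + U(8))*32 = ((3*(2*3) + 5*(-5) + 2*(-5)*(2*3)) + (-3 + 8))*32 = ((3*6 - 25 + 2*(-5)*6) + 5)*32 = ((18 - 25 - 60) + 5)*32 = (-67 + 5)*32 = -62*32 = -1984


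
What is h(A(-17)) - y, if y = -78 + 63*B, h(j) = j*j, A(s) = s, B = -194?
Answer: 12589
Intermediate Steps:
h(j) = j**2
y = -12300 (y = -78 + 63*(-194) = -78 - 12222 = -12300)
h(A(-17)) - y = (-17)**2 - 1*(-12300) = 289 + 12300 = 12589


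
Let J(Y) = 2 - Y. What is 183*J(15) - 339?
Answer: -2718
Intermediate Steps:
183*J(15) - 339 = 183*(2 - 1*15) - 339 = 183*(2 - 15) - 339 = 183*(-13) - 339 = -2379 - 339 = -2718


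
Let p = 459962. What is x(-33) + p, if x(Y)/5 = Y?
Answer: 459797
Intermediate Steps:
x(Y) = 5*Y
x(-33) + p = 5*(-33) + 459962 = -165 + 459962 = 459797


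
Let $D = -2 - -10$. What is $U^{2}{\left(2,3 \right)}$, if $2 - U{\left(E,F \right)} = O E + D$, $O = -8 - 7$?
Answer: $576$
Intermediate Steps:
$O = -15$
$D = 8$ ($D = -2 + 10 = 8$)
$U{\left(E,F \right)} = -6 + 15 E$ ($U{\left(E,F \right)} = 2 - \left(- 15 E + 8\right) = 2 - \left(8 - 15 E\right) = 2 + \left(-8 + 15 E\right) = -6 + 15 E$)
$U^{2}{\left(2,3 \right)} = \left(-6 + 15 \cdot 2\right)^{2} = \left(-6 + 30\right)^{2} = 24^{2} = 576$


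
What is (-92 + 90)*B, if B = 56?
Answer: -112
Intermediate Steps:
(-92 + 90)*B = (-92 + 90)*56 = -2*56 = -112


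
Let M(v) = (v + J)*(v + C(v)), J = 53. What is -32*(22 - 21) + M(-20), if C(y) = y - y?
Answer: -692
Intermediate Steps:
C(y) = 0
M(v) = v*(53 + v) (M(v) = (v + 53)*(v + 0) = (53 + v)*v = v*(53 + v))
-32*(22 - 21) + M(-20) = -32*(22 - 21) - 20*(53 - 20) = -32*1 - 20*33 = -32 - 660 = -692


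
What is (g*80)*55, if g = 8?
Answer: 35200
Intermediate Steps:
(g*80)*55 = (8*80)*55 = 640*55 = 35200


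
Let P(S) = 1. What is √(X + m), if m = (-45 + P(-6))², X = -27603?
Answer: I*√25667 ≈ 160.21*I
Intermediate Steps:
m = 1936 (m = (-45 + 1)² = (-44)² = 1936)
√(X + m) = √(-27603 + 1936) = √(-25667) = I*√25667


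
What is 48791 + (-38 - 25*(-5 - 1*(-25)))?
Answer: 48253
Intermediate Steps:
48791 + (-38 - 25*(-5 - 1*(-25))) = 48791 + (-38 - 25*(-5 + 25)) = 48791 + (-38 - 25*20) = 48791 + (-38 - 500) = 48791 - 538 = 48253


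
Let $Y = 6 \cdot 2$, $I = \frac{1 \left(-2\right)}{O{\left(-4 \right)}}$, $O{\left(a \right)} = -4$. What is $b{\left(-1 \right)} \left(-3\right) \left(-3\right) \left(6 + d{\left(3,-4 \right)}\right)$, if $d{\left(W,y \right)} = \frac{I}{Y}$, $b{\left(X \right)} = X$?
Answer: $- \frac{435}{8} \approx -54.375$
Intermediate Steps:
$I = \frac{1}{2}$ ($I = \frac{1 \left(-2\right)}{-4} = \left(-2\right) \left(- \frac{1}{4}\right) = \frac{1}{2} \approx 0.5$)
$Y = 12$
$d{\left(W,y \right)} = \frac{1}{24}$ ($d{\left(W,y \right)} = \frac{1}{2 \cdot 12} = \frac{1}{2} \cdot \frac{1}{12} = \frac{1}{24}$)
$b{\left(-1 \right)} \left(-3\right) \left(-3\right) \left(6 + d{\left(3,-4 \right)}\right) = \left(-1\right) \left(-3\right) \left(-3\right) \left(6 + \frac{1}{24}\right) = 3 \left(-3\right) \frac{145}{24} = \left(-9\right) \frac{145}{24} = - \frac{435}{8}$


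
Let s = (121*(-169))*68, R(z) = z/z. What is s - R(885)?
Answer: -1390533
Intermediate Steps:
R(z) = 1
s = -1390532 (s = -20449*68 = -1390532)
s - R(885) = -1390532 - 1*1 = -1390532 - 1 = -1390533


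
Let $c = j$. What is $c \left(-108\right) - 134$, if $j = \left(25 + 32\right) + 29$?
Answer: $-9422$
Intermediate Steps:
$j = 86$ ($j = 57 + 29 = 86$)
$c = 86$
$c \left(-108\right) - 134 = 86 \left(-108\right) - 134 = -9288 - 134 = -9422$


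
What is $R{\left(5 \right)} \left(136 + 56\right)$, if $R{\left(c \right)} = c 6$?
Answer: $5760$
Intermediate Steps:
$R{\left(c \right)} = 6 c$
$R{\left(5 \right)} \left(136 + 56\right) = 6 \cdot 5 \left(136 + 56\right) = 30 \cdot 192 = 5760$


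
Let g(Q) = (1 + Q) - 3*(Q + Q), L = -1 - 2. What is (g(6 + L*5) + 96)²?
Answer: 20164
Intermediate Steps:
L = -3
g(Q) = 1 - 5*Q (g(Q) = (1 + Q) - 6*Q = 1 - 5*Q)
(g(6 + L*5) + 96)² = ((1 - 5*(6 - 3*5)) + 96)² = ((1 - 5*(6 - 15)) + 96)² = ((1 - 5*(-9)) + 96)² = ((1 + 45) + 96)² = (46 + 96)² = 142² = 20164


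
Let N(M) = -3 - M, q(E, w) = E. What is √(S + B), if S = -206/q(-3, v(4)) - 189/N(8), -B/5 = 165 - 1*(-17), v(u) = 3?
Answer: I*√897501/33 ≈ 28.708*I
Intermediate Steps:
B = -910 (B = -5*(165 - 1*(-17)) = -5*(165 + 17) = -5*182 = -910)
S = 2833/33 (S = -206/(-3) - 189/(-3 - 1*8) = -206*(-⅓) - 189/(-3 - 8) = 206/3 - 189/(-11) = 206/3 - 189*(-1/11) = 206/3 + 189/11 = 2833/33 ≈ 85.849)
√(S + B) = √(2833/33 - 910) = √(-27197/33) = I*√897501/33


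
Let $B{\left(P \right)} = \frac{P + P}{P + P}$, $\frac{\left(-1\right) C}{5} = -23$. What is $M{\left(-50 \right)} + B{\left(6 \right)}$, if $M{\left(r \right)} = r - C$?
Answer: $-164$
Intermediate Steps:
$C = 115$ ($C = \left(-5\right) \left(-23\right) = 115$)
$M{\left(r \right)} = -115 + r$ ($M{\left(r \right)} = r - 115 = -115 + r$)
$B{\left(P \right)} = 1$ ($B{\left(P \right)} = \frac{2 P}{2 P} = 2 P \frac{1}{2 P} = 1$)
$M{\left(-50 \right)} + B{\left(6 \right)} = \left(-115 - 50\right) + 1 = -165 + 1 = -164$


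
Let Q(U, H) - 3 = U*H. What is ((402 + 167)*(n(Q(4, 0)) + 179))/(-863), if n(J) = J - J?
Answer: -101851/863 ≈ -118.02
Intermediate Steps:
Q(U, H) = 3 + H*U (Q(U, H) = 3 + U*H = 3 + H*U)
n(J) = 0
((402 + 167)*(n(Q(4, 0)) + 179))/(-863) = ((402 + 167)*(0 + 179))/(-863) = (569*179)*(-1/863) = 101851*(-1/863) = -101851/863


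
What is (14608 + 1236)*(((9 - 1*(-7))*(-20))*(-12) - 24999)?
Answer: -335243196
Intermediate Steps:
(14608 + 1236)*(((9 - 1*(-7))*(-20))*(-12) - 24999) = 15844*(((9 + 7)*(-20))*(-12) - 24999) = 15844*((16*(-20))*(-12) - 24999) = 15844*(-320*(-12) - 24999) = 15844*(3840 - 24999) = 15844*(-21159) = -335243196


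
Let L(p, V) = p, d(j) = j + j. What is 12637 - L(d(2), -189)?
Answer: 12633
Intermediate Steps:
d(j) = 2*j
12637 - L(d(2), -189) = 12637 - 2*2 = 12637 - 1*4 = 12637 - 4 = 12633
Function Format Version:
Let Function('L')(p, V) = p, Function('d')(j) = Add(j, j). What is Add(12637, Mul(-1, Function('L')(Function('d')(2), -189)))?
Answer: 12633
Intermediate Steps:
Function('d')(j) = Mul(2, j)
Add(12637, Mul(-1, Function('L')(Function('d')(2), -189))) = Add(12637, Mul(-1, Mul(2, 2))) = Add(12637, Mul(-1, 4)) = Add(12637, -4) = 12633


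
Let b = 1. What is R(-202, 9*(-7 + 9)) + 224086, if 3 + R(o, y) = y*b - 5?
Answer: 224096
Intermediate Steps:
R(o, y) = -8 + y (R(o, y) = -3 + (y*1 - 5) = -3 + (y - 5) = -3 + (-5 + y) = -8 + y)
R(-202, 9*(-7 + 9)) + 224086 = (-8 + 9*(-7 + 9)) + 224086 = (-8 + 9*2) + 224086 = (-8 + 18) + 224086 = 10 + 224086 = 224096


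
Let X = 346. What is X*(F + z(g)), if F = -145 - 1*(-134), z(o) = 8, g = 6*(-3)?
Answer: -1038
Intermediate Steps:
g = -18
F = -11 (F = -145 + 134 = -11)
X*(F + z(g)) = 346*(-11 + 8) = 346*(-3) = -1038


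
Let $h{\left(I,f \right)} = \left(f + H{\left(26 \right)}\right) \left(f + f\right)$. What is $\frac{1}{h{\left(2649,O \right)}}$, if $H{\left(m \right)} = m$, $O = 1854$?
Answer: $\frac{1}{6971040} \approx 1.4345 \cdot 10^{-7}$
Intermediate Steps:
$h{\left(I,f \right)} = 2 f \left(26 + f\right)$ ($h{\left(I,f \right)} = \left(f + 26\right) \left(f + f\right) = \left(26 + f\right) 2 f = 2 f \left(26 + f\right)$)
$\frac{1}{h{\left(2649,O \right)}} = \frac{1}{2 \cdot 1854 \left(26 + 1854\right)} = \frac{1}{2 \cdot 1854 \cdot 1880} = \frac{1}{6971040}$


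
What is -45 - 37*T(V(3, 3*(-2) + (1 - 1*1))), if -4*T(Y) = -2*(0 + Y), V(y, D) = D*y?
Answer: 288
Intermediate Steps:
T(Y) = Y/2 (T(Y) = -(-1)*(0 + Y)/2 = -(-1)*Y/2 = Y/2)
-45 - 37*T(V(3, 3*(-2) + (1 - 1*1))) = -45 - 37*(3*(-2) + (1 - 1*1))*3/2 = -45 - 37*(-6 + (1 - 1))*3/2 = -45 - 37*(-6 + 0)*3/2 = -45 - 37*(-6*3)/2 = -45 - 37*(-18)/2 = -45 - 37*(-9) = -45 + 333 = 288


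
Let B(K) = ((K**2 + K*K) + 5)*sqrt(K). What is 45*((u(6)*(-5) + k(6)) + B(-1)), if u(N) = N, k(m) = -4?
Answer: -1530 + 315*I ≈ -1530.0 + 315.0*I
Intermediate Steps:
B(K) = sqrt(K)*(5 + 2*K**2) (B(K) = ((K**2 + K**2) + 5)*sqrt(K) = (2*K**2 + 5)*sqrt(K) = (5 + 2*K**2)*sqrt(K) = sqrt(K)*(5 + 2*K**2))
45*((u(6)*(-5) + k(6)) + B(-1)) = 45*((6*(-5) - 4) + sqrt(-1)*(5 + 2*(-1)**2)) = 45*((-30 - 4) + I*(5 + 2*1)) = 45*(-34 + I*(5 + 2)) = 45*(-34 + I*7) = 45*(-34 + 7*I) = -1530 + 315*I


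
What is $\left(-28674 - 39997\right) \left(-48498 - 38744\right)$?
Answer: $5990995382$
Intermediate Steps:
$\left(-28674 - 39997\right) \left(-48498 - 38744\right) = \left(-68671\right) \left(-87242\right) = 5990995382$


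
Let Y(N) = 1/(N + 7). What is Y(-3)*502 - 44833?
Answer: -89415/2 ≈ -44708.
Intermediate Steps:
Y(N) = 1/(7 + N)
Y(-3)*502 - 44833 = 502/(7 - 3) - 44833 = 502/4 - 44833 = (1/4)*502 - 44833 = 251/2 - 44833 = -89415/2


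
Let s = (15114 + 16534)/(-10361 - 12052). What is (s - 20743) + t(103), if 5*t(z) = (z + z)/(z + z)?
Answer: -2324700122/112065 ≈ -20744.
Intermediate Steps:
s = -31648/22413 (s = 31648/(-22413) = 31648*(-1/22413) = -31648/22413 ≈ -1.4120)
t(z) = 1/5 (t(z) = ((z + z)/(z + z))/5 = ((2*z)/((2*z)))/5 = ((2*z)*(1/(2*z)))/5 = (1/5)*1 = 1/5)
(s - 20743) + t(103) = (-31648/22413 - 20743) + 1/5 = -464944507/22413 + 1/5 = -2324700122/112065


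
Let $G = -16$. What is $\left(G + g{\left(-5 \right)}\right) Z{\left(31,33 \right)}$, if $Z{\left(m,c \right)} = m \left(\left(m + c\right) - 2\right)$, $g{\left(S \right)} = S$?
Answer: $-40362$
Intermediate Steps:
$Z{\left(m,c \right)} = m \left(-2 + c + m\right)$ ($Z{\left(m,c \right)} = m \left(\left(c + m\right) - 2\right) = m \left(-2 + c + m\right)$)
$\left(G + g{\left(-5 \right)}\right) Z{\left(31,33 \right)} = \left(-16 - 5\right) 31 \left(-2 + 33 + 31\right) = - 21 \cdot 31 \cdot 62 = \left(-21\right) 1922 = -40362$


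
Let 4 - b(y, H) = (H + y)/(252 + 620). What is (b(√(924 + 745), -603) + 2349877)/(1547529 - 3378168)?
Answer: -2049096835/1596317208 + √1669/1596317208 ≈ -1.2836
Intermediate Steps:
b(y, H) = 4 - H/872 - y/872 (b(y, H) = 4 - (H + y)/(252 + 620) = 4 - (H + y)/872 = 4 - (H/872 + y/872) = 4 + (-H/872 - y/872) = 4 - H/872 - y/872)
(b(√(924 + 745), -603) + 2349877)/(1547529 - 3378168) = ((4 - 1/872*(-603) - √(924 + 745)/872) + 2349877)/(1547529 - 3378168) = ((4 + 603/872 - √1669/872) + 2349877)/(-1830639) = ((4091/872 - √1669/872) + 2349877)*(-1/1830639) = (2049096835/872 - √1669/872)*(-1/1830639) = -2049096835/1596317208 + √1669/1596317208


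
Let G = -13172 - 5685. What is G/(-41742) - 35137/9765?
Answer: -142505561/45290070 ≈ -3.1465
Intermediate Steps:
G = -18857
G/(-41742) - 35137/9765 = -18857/(-41742) - 35137/9765 = -18857*(-1/41742) - 35137*1/9765 = 18857/41742 - 35137/9765 = -142505561/45290070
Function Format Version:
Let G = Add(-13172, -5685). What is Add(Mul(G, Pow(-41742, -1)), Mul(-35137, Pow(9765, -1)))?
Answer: Rational(-142505561, 45290070) ≈ -3.1465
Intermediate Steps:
G = -18857
Add(Mul(G, Pow(-41742, -1)), Mul(-35137, Pow(9765, -1))) = Add(Mul(-18857, Pow(-41742, -1)), Mul(-35137, Pow(9765, -1))) = Add(Mul(-18857, Rational(-1, 41742)), Mul(-35137, Rational(1, 9765))) = Add(Rational(18857, 41742), Rational(-35137, 9765)) = Rational(-142505561, 45290070)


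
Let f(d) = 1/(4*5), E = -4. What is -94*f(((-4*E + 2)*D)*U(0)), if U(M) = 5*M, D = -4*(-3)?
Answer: -47/10 ≈ -4.7000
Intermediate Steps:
D = 12
f(d) = 1/20
-94*f(((-4*E + 2)*D)*U(0)) = -94*1/20 = -47/10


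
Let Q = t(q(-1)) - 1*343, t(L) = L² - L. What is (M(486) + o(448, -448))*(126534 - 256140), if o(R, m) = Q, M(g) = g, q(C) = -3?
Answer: -20088930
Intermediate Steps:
Q = -331 (Q = -3*(-1 - 3) - 1*343 = -3*(-4) - 343 = 12 - 343 = -331)
o(R, m) = -331
(M(486) + o(448, -448))*(126534 - 256140) = (486 - 331)*(126534 - 256140) = 155*(-129606) = -20088930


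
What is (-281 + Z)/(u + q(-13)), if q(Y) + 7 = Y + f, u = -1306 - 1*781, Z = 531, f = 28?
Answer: -250/2079 ≈ -0.12025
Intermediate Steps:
u = -2087 (u = -1306 - 781 = -2087)
q(Y) = 21 + Y (q(Y) = -7 + (Y + 28) = -7 + (28 + Y) = 21 + Y)
(-281 + Z)/(u + q(-13)) = (-281 + 531)/(-2087 + (21 - 13)) = 250/(-2087 + 8) = 250/(-2079) = 250*(-1/2079) = -250/2079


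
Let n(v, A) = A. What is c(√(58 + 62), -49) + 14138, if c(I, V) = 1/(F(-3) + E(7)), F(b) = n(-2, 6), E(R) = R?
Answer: 183795/13 ≈ 14138.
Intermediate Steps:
F(b) = 6
c(I, V) = 1/13 (c(I, V) = 1/(6 + 7) = 1/13)
c(√(58 + 62), -49) + 14138 = 1/13 + 14138 = 183795/13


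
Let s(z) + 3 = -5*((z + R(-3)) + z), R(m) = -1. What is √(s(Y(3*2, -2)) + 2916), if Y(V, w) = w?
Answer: √2938 ≈ 54.203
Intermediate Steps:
s(z) = 2 - 10*z (s(z) = -3 - 5*((z - 1) + z) = -3 - 5*((-1 + z) + z) = -3 - 5*(-1 + 2*z) = -3 + (5 - 10*z) = 2 - 10*z)
√(s(Y(3*2, -2)) + 2916) = √((2 - 10*(-2)) + 2916) = √((2 + 20) + 2916) = √(22 + 2916) = √2938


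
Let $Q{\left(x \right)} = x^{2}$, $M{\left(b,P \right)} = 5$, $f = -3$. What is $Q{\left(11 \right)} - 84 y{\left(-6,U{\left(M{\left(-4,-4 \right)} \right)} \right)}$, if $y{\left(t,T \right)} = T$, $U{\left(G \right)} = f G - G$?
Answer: $1801$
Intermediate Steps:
$U{\left(G \right)} = - 4 G$ ($U{\left(G \right)} = - 3 G - G = - 4 G$)
$Q{\left(11 \right)} - 84 y{\left(-6,U{\left(M{\left(-4,-4 \right)} \right)} \right)} = 11^{2} - 84 \left(\left(-4\right) 5\right) = 121 - -1680 = 121 + 1680 = 1801$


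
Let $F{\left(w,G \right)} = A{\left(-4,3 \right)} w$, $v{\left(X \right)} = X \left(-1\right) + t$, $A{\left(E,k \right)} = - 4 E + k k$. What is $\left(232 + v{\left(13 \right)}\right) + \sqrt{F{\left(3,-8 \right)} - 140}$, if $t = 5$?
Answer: $224 + i \sqrt{65} \approx 224.0 + 8.0623 i$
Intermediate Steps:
$A{\left(E,k \right)} = k^{2} - 4 E$ ($A{\left(E,k \right)} = - 4 E + k^{2} = k^{2} - 4 E$)
$v{\left(X \right)} = 5 - X$ ($v{\left(X \right)} = X \left(-1\right) + 5 = - X + 5 = 5 - X$)
$F{\left(w,G \right)} = 25 w$ ($F{\left(w,G \right)} = \left(3^{2} - -16\right) w = \left(9 + 16\right) w = 25 w$)
$\left(232 + v{\left(13 \right)}\right) + \sqrt{F{\left(3,-8 \right)} - 140} = \left(232 + \left(5 - 13\right)\right) + \sqrt{25 \cdot 3 - 140} = \left(232 + \left(5 - 13\right)\right) + \sqrt{75 - 140} = \left(232 - 8\right) + \sqrt{-65} = 224 + i \sqrt{65}$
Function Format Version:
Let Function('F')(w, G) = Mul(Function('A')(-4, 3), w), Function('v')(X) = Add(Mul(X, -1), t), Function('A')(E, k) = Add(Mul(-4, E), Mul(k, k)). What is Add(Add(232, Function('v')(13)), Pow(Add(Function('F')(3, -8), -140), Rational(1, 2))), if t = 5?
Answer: Add(224, Mul(I, Pow(65, Rational(1, 2)))) ≈ Add(224.00, Mul(8.0623, I))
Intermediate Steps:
Function('A')(E, k) = Add(Pow(k, 2), Mul(-4, E)) (Function('A')(E, k) = Add(Mul(-4, E), Pow(k, 2)) = Add(Pow(k, 2), Mul(-4, E)))
Function('v')(X) = Add(5, Mul(-1, X)) (Function('v')(X) = Add(Mul(X, -1), 5) = Add(Mul(-1, X), 5) = Add(5, Mul(-1, X)))
Function('F')(w, G) = Mul(25, w) (Function('F')(w, G) = Mul(Add(Pow(3, 2), Mul(-4, -4)), w) = Mul(Add(9, 16), w) = Mul(25, w))
Add(Add(232, Function('v')(13)), Pow(Add(Function('F')(3, -8), -140), Rational(1, 2))) = Add(Add(232, Add(5, Mul(-1, 13))), Pow(Add(Mul(25, 3), -140), Rational(1, 2))) = Add(Add(232, Add(5, -13)), Pow(Add(75, -140), Rational(1, 2))) = Add(Add(232, -8), Pow(-65, Rational(1, 2))) = Add(224, Mul(I, Pow(65, Rational(1, 2))))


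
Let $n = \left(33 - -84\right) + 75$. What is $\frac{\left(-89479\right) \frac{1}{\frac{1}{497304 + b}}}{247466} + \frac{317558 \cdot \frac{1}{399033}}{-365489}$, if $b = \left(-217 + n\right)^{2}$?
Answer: $- \frac{6497879700328437151795}{36090978970054842} \approx -1.8004 \cdot 10^{5}$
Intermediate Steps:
$n = 192$ ($n = \left(33 + 84\right) + 75 = 117 + 75 = 192$)
$b = 625$ ($b = \left(-217 + 192\right)^{2} = \left(-25\right)^{2} = 625$)
$\frac{\left(-89479\right) \frac{1}{\frac{1}{497304 + b}}}{247466} + \frac{317558 \cdot \frac{1}{399033}}{-365489} = \frac{\left(-89479\right) \frac{1}{\frac{1}{497304 + 625}}}{247466} + \frac{317558 \cdot \frac{1}{399033}}{-365489} = - \frac{89479}{\frac{1}{497929}} \cdot \frac{1}{247466} + 317558 \cdot \frac{1}{399033} \left(- \frac{1}{365489}\right) = - 89479 \frac{1}{\frac{1}{497929}} \cdot \frac{1}{247466} + \frac{317558}{399033} \left(- \frac{1}{365489}\right) = \left(-89479\right) 497929 \cdot \frac{1}{247466} - \frac{317558}{145842172137} = \left(-44554188991\right) \frac{1}{247466} - \frac{317558}{145842172137} = - \frac{44554188991}{247466} - \frac{317558}{145842172137} = - \frac{6497879700328437151795}{36090978970054842}$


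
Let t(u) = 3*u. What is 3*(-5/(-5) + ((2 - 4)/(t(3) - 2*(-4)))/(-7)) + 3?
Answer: 720/119 ≈ 6.0504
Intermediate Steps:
3*(-5/(-5) + ((2 - 4)/(t(3) - 2*(-4)))/(-7)) + 3 = 3*(-5/(-5) + ((2 - 4)/(3*3 - 2*(-4)))/(-7)) + 3 = 3*(-5*(-⅕) - 2/(9 + 8)*(-⅐)) + 3 = 3*(1 - 2/17*(-⅐)) + 3 = 3*(1 + 2/119) + 3 = 3*(121/119) + 3 = 363/119 + 3 = 720/119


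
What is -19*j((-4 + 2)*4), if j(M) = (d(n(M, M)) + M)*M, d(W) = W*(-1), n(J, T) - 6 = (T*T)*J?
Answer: 75696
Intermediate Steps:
n(J, T) = 6 + J*T**2 (n(J, T) = 6 + (T*T)*J = 6 + T**2*J = 6 + J*T**2)
d(W) = -W
j(M) = M*(-6 + M - M**3) (j(M) = (-(6 + M*M**2) + M)*M = (-(6 + M**3) + M)*M = ((-6 - M**3) + M)*M = (-6 + M - M**3)*M = M*(-6 + M - M**3))
-19*j((-4 + 2)*4) = -19*(-4 + 2)*4*(-6 + (-4 + 2)*4 - ((-4 + 2)*4)**3) = -19*(-2*4)*(-6 - 2*4 - (-2*4)**3) = -(-152)*(-6 - 8 - 1*(-8)**3) = -(-152)*(-6 - 8 - 1*(-512)) = -(-152)*(-6 - 8 + 512) = -(-152)*498 = -19*(-3984) = 75696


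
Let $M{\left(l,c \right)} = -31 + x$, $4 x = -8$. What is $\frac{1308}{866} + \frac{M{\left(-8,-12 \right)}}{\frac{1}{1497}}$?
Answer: $- \frac{21389979}{433} \approx -49400.0$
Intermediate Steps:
$x = -2$ ($x = \frac{1}{4} \left(-8\right) = -2$)
$M{\left(l,c \right)} = -33$ ($M{\left(l,c \right)} = -31 - 2 = -33$)
$\frac{1308}{866} + \frac{M{\left(-8,-12 \right)}}{\frac{1}{1497}} = \frac{1308}{866} - \frac{33}{\frac{1}{1497}} = 1308 \cdot \frac{1}{866} - 33 \frac{1}{\frac{1}{1497}} = \frac{654}{433} - 49401 = - \frac{21389979}{433}$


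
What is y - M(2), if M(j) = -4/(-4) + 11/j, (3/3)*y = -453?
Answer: -919/2 ≈ -459.50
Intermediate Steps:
y = -453
M(j) = 1 + 11/j (M(j) = -4*(-¼) + 11/j = 1 + 11/j)
y - M(2) = -453 - (11 + 2)/2 = -453 - 13/2 = -919/2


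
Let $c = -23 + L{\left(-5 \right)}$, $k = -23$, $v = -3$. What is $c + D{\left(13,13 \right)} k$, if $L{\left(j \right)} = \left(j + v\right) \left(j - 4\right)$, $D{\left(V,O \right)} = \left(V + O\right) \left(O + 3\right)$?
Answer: $-9519$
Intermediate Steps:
$D{\left(V,O \right)} = \left(3 + O\right) \left(O + V\right)$ ($D{\left(V,O \right)} = \left(O + V\right) \left(3 + O\right) = \left(3 + O\right) \left(O + V\right)$)
$L{\left(j \right)} = \left(-4 + j\right) \left(-3 + j\right)$ ($L{\left(j \right)} = \left(j - 3\right) \left(j - 4\right) = \left(-3 + j\right) \left(-4 + j\right) = \left(-4 + j\right) \left(-3 + j\right)$)
$c = 49$ ($c = -23 + \left(12 + \left(-5\right)^{2} - -35\right) = -23 + \left(12 + 25 + 35\right) = -23 + 72 = 49$)
$c + D{\left(13,13 \right)} k = 49 + \left(13^{2} + 3 \cdot 13 + 3 \cdot 13 + 13 \cdot 13\right) \left(-23\right) = 49 + \left(169 + 39 + 39 + 169\right) \left(-23\right) = 49 + 416 \left(-23\right) = 49 - 9568 = -9519$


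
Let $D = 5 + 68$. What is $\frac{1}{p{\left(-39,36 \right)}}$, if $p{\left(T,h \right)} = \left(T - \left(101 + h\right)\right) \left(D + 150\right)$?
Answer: $- \frac{1}{39248} \approx -2.5479 \cdot 10^{-5}$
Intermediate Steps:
$D = 73$
$p{\left(T,h \right)} = -22523 - 223 h + 223 T$ ($p{\left(T,h \right)} = \left(T - \left(101 + h\right)\right) \left(73 + 150\right) = \left(-101 + T - h\right) 223 = -22523 - 223 h + 223 T$)
$\frac{1}{p{\left(-39,36 \right)}} = \frac{1}{-22523 - 8028 + 223 \left(-39\right)} = \frac{1}{-22523 - 8028 - 8697} = \frac{1}{-39248} = - \frac{1}{39248}$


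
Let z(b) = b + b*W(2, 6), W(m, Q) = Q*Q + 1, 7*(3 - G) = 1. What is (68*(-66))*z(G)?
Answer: -3410880/7 ≈ -4.8727e+5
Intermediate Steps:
G = 20/7 (G = 3 - 1/7*1 = 3 - 1/7 = 20/7 ≈ 2.8571)
W(m, Q) = 1 + Q**2 (W(m, Q) = Q**2 + 1 = 1 + Q**2)
z(b) = 38*b (z(b) = b + b*(1 + 6**2) = b + b*(1 + 36) = b + b*37 = b + 37*b = 38*b)
(68*(-66))*z(G) = (68*(-66))*(38*(20/7)) = -4488*760/7 = -3410880/7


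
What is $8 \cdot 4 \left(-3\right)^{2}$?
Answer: $288$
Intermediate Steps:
$8 \cdot 4 \left(-3\right)^{2} = 32 \cdot 9 = 288$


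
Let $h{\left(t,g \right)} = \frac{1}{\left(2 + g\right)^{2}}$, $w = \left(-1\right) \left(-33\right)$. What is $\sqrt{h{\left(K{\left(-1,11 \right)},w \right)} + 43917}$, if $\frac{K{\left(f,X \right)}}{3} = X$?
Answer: $\frac{\sqrt{53798326}}{35} \approx 209.56$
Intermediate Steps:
$K{\left(f,X \right)} = 3 X$
$w = 33$
$h{\left(t,g \right)} = \frac{1}{\left(2 + g\right)^{2}}$
$\sqrt{h{\left(K{\left(-1,11 \right)},w \right)} + 43917} = \sqrt{\frac{1}{\left(2 + 33\right)^{2}} + 43917} = \sqrt{\frac{1}{1225} + 43917} = \sqrt{\frac{53798326}{1225}} = \frac{\sqrt{53798326}}{35}$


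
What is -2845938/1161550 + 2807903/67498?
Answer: 1534712303263/39201150950 ≈ 39.150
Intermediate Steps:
-2845938/1161550 + 2807903/67498 = -2845938*1/1161550 + 2807903*(1/67498) = -1422969/580775 + 2807903/67498 = 1534712303263/39201150950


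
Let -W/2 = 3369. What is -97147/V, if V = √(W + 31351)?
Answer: -97147*√24613/24613 ≈ -619.22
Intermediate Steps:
W = -6738 (W = -2*3369 = -6738)
V = √24613 (V = √(-6738 + 31351) = √24613 ≈ 156.89)
-97147/V = -97147*√24613/24613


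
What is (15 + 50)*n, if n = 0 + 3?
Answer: 195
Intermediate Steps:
n = 3
(15 + 50)*n = (15 + 50)*3 = 65*3 = 195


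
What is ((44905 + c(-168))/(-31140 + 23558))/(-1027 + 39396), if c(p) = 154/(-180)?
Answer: -4041373/26182238220 ≈ -0.00015436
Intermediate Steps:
c(p) = -77/90 (c(p) = 154*(-1/180) = -77/90)
((44905 + c(-168))/(-31140 + 23558))/(-1027 + 39396) = ((44905 - 77/90)/(-31140 + 23558))/(-1027 + 39396) = ((4041373/90)/(-7582))/38369 = ((4041373/90)*(-1/7582))*(1/38369) = -4041373/682380*1/38369 = -4041373/26182238220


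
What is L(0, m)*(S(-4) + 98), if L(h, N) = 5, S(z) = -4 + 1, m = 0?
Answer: 475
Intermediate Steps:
S(z) = -3
L(0, m)*(S(-4) + 98) = 5*(-3 + 98) = 5*95 = 475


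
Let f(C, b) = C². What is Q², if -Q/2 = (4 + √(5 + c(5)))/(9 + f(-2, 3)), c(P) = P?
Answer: 8/13 + 32*√10/169 ≈ 1.2142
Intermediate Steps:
Q = -8/13 - 2*√10/13 (Q = -2*(4 + √(5 + 5))/(9 + (-2)²) = -2*(4 + √10)/(9 + 4) = -2*(4 + √10)/13 = -2*(4/13 + √10/13) = -8/13 - 2*√10/13 ≈ -1.1019)
Q² = (-8/13 - 2*√10/13)²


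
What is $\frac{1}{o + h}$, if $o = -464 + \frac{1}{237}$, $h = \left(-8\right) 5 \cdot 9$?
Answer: $- \frac{237}{195287} \approx -0.0012136$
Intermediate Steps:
$h = -360$ ($h = \left(-40\right) 9 = -360$)
$o = - \frac{109967}{237}$ ($o = -464 + \frac{1}{237} = - \frac{109967}{237} \approx -464.0$)
$\frac{1}{o + h} = \frac{1}{- \frac{109967}{237} - 360} = \frac{1}{- \frac{195287}{237}} = - \frac{237}{195287}$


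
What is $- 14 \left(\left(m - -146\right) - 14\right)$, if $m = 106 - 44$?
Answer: $-2716$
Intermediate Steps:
$m = 62$ ($m = 106 - 44 = 62$)
$- 14 \left(\left(m - -146\right) - 14\right) = - 14 \left(\left(62 - -146\right) - 14\right) = - 14 \left(\left(62 + 146\right) - 14\right) = - 14 \left(208 - 14\right) = \left(-14\right) 194 = -2716$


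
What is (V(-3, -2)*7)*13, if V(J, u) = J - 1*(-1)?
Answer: -182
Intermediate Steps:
V(J, u) = 1 + J (V(J, u) = J + 1 = 1 + J)
(V(-3, -2)*7)*13 = ((1 - 3)*7)*13 = -2*7*13 = -14*13 = -182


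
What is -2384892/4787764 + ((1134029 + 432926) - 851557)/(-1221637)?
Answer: -51117976599/47168626207 ≈ -1.0837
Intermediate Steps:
-2384892/4787764 + ((1134029 + 432926) - 851557)/(-1221637) = -2384892*1/4787764 + (1566955 - 851557)*(-1/1221637) = -19233/38611 + 715398*(-1/1221637) = -19233/38611 - 715398/1221637 = -51117976599/47168626207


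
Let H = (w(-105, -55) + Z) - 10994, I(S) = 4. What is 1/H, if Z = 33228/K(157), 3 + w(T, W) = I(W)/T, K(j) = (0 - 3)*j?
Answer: -16485/182449153 ≈ -9.0354e-5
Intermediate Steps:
K(j) = -3*j
w(T, W) = -3 + 4/T
Z = -11076/157 (Z = 33228/((-3*157)) = 33228/(-471) = 33228*(-1/471) = -11076/157 ≈ -70.548)
H = -182449153/16485 (H = ((-3 + 4/(-105)) - 11076/157) - 10994 = ((-3 + 4*(-1/105)) - 11076/157) - 10994 = ((-3 - 4/105) - 11076/157) - 10994 = (-319/105 - 11076/157) - 10994 = -1213063/16485 - 10994 = -182449153/16485 ≈ -11068.)
1/H = 1/(-182449153/16485) = -16485/182449153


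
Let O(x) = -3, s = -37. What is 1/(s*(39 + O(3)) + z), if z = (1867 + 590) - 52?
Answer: 1/1073 ≈ 0.00093197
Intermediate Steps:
z = 2405 (z = 2457 - 52 = 2405)
1/(s*(39 + O(3)) + z) = 1/(-37*(39 - 3) + 2405) = 1/(-37*36 + 2405) = 1/(-1332 + 2405) = 1/1073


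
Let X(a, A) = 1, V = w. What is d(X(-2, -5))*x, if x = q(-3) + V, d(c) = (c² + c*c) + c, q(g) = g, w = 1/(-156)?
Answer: -469/52 ≈ -9.0192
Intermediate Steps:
w = -1/156 ≈ -0.0064103
V = -1/156 ≈ -0.0064103
d(c) = c + 2*c² (d(c) = (c² + c²) + c = 2*c² + c = c + 2*c²)
x = -469/156 (x = -3 - 1/156 = -469/156 ≈ -3.0064)
d(X(-2, -5))*x = (1*(1 + 2*1))*(-469/156) = (1*(1 + 2))*(-469/156) = (1*3)*(-469/156) = 3*(-469/156) = -469/52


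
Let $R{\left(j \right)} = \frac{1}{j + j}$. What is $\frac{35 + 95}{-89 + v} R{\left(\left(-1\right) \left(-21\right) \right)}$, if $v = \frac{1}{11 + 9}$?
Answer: $- \frac{1300}{37359} \approx -0.034797$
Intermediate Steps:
$v = \frac{1}{20} \approx 0.05$
$R{\left(j \right)} = \frac{1}{2 j}$
$\frac{35 + 95}{-89 + v} R{\left(\left(-1\right) \left(-21\right) \right)} = \frac{35 + 95}{-89 + \frac{1}{20}} \frac{1}{2 \left(\left(-1\right) \left(-21\right)\right)} = \frac{130}{- \frac{1779}{20}} \frac{1}{2 \cdot 21} = 130 \left(- \frac{20}{1779}\right) \frac{1}{2} \cdot \frac{1}{21} = \left(- \frac{2600}{1779}\right) \frac{1}{42} = - \frac{1300}{37359}$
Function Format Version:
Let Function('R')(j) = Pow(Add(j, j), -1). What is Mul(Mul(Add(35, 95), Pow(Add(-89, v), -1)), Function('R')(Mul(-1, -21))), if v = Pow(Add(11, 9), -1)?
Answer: Rational(-1300, 37359) ≈ -0.034797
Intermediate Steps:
v = Rational(1, 20) (v = Pow(20, -1) = Rational(1, 20) ≈ 0.050000)
Function('R')(j) = Mul(Rational(1, 2), Pow(j, -1)) (Function('R')(j) = Pow(Mul(2, j), -1) = Mul(Rational(1, 2), Pow(j, -1)))
Mul(Mul(Add(35, 95), Pow(Add(-89, v), -1)), Function('R')(Mul(-1, -21))) = Mul(Mul(Add(35, 95), Pow(Add(-89, Rational(1, 20)), -1)), Mul(Rational(1, 2), Pow(Mul(-1, -21), -1))) = Mul(Mul(130, Pow(Rational(-1779, 20), -1)), Mul(Rational(1, 2), Pow(21, -1))) = Mul(Mul(130, Rational(-20, 1779)), Mul(Rational(1, 2), Rational(1, 21))) = Mul(Rational(-2600, 1779), Rational(1, 42)) = Rational(-1300, 37359)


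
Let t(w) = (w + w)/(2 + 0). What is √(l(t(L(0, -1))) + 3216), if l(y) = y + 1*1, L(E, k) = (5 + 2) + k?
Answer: √3223 ≈ 56.771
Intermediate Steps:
L(E, k) = 7 + k
t(w) = w (t(w) = (2*w)/2 = (2*w)*(½) = w)
l(y) = 1 + y (l(y) = y + 1 = 1 + y)
√(l(t(L(0, -1))) + 3216) = √((1 + (7 - 1)) + 3216) = √((1 + 6) + 3216) = √(7 + 3216) = √3223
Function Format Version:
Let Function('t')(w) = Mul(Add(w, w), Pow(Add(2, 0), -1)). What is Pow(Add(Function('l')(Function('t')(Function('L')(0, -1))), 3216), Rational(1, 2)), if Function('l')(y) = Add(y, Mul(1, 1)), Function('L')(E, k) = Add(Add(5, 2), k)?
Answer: Pow(3223, Rational(1, 2)) ≈ 56.771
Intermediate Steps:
Function('L')(E, k) = Add(7, k)
Function('t')(w) = w (Function('t')(w) = Mul(Mul(2, w), Pow(2, -1)) = Mul(Mul(2, w), Rational(1, 2)) = w)
Function('l')(y) = Add(1, y) (Function('l')(y) = Add(y, 1) = Add(1, y))
Pow(Add(Function('l')(Function('t')(Function('L')(0, -1))), 3216), Rational(1, 2)) = Pow(Add(Add(1, Add(7, -1)), 3216), Rational(1, 2)) = Pow(Add(Add(1, 6), 3216), Rational(1, 2)) = Pow(Add(7, 3216), Rational(1, 2)) = Pow(3223, Rational(1, 2))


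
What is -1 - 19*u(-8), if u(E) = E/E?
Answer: -20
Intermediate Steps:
u(E) = 1
-1 - 19*u(-8) = -1 - 19*1 = -1 - 19 = -20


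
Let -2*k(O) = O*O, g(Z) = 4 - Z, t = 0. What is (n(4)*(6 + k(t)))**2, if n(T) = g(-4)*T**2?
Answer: 589824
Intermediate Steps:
k(O) = -O**2/2 (k(O) = -O*O/2 = -O**2/2)
n(T) = 8*T**2 (n(T) = (4 - 1*(-4))*T**2 = (4 + 4)*T**2 = 8*T**2)
(n(4)*(6 + k(t)))**2 = ((8*4**2)*(6 - 1/2*0**2))**2 = ((8*16)*(6 - 1/2*0))**2 = (128*(6 + 0))**2 = (128*6)**2 = 768**2 = 589824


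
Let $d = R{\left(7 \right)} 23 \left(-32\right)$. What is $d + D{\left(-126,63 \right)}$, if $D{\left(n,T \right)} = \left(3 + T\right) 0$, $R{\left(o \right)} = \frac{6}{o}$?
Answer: $- \frac{4416}{7} \approx -630.86$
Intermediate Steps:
$d = - \frac{4416}{7}$ ($d = \frac{6}{7} \cdot 23 \left(-32\right) = \frac{138}{7} \left(-32\right) = - \frac{4416}{7} \approx -630.86$)
$D{\left(n,T \right)} = 0$
$d + D{\left(-126,63 \right)} = - \frac{4416}{7} + 0 = - \frac{4416}{7}$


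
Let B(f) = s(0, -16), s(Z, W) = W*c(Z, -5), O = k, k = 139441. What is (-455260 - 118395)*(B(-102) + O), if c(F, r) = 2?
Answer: -79972669895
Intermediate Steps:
O = 139441
s(Z, W) = 2*W (s(Z, W) = W*2 = 2*W)
B(f) = -32 (B(f) = 2*(-16) = -32)
(-455260 - 118395)*(B(-102) + O) = (-455260 - 118395)*(-32 + 139441) = -573655*139409 = -79972669895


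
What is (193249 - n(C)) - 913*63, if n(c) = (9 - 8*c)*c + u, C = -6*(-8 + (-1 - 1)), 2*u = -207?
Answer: 328187/2 ≈ 1.6409e+5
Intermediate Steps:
u = -207/2 (u = (½)*(-207) = -207/2 ≈ -103.50)
C = 60 (C = -6*(-8 - 2) = -6*(-10) = 60)
n(c) = -207/2 + c*(9 - 8*c) (n(c) = (9 - 8*c)*c - 207/2 = c*(9 - 8*c) - 207/2 = -207/2 + c*(9 - 8*c))
(193249 - n(C)) - 913*63 = (193249 - (-207/2 - 8*60² + 9*60)) - 913*63 = (193249 - (-207/2 - 8*3600 + 540)) - 57519 = (193249 - (-207/2 - 28800 + 540)) - 57519 = (193249 - 1*(-56727/2)) - 57519 = (193249 + 56727/2) - 57519 = 443225/2 - 57519 = 328187/2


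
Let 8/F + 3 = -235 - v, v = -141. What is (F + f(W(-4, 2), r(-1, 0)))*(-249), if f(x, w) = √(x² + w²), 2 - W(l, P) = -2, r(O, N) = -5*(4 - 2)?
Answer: 1992/97 - 498*√29 ≈ -2661.3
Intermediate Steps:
r(O, N) = -10 (r(O, N) = -5*2 = -10)
W(l, P) = 4 (W(l, P) = 2 - 1*(-2) = 2 + 2 = 4)
f(x, w) = √(w² + x²)
F = -8/97 (F = 8/(-3 + (-235 - 1*(-141))) = 8/(-3 + (-235 + 141)) = 8/(-3 - 94) = 8/(-97) = 8*(-1/97) = -8/97 ≈ -0.082474)
(F + f(W(-4, 2), r(-1, 0)))*(-249) = (-8/97 + √((-10)² + 4²))*(-249) = (-8/97 + √(100 + 16))*(-249) = (-8/97 + √116)*(-249) = (-8/97 + 2*√29)*(-249) = 1992/97 - 498*√29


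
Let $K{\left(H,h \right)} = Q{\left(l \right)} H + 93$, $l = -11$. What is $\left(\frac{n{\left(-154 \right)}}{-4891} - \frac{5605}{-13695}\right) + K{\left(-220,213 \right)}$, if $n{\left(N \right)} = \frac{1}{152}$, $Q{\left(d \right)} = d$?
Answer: $\frac{5117955387757}{2036260248} \approx 2513.4$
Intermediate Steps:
$n{\left(N \right)} = \frac{1}{152}$
$K{\left(H,h \right)} = 93 - 11 H$ ($K{\left(H,h \right)} = - 11 H + 93 = 93 - 11 H$)
$\left(\frac{n{\left(-154 \right)}}{-4891} - \frac{5605}{-13695}\right) + K{\left(-220,213 \right)} = \left(\frac{1}{152 \left(-4891\right)} - \frac{5605}{-13695}\right) + \left(93 - -2420\right) = \left(\frac{1}{152} \left(- \frac{1}{4891}\right) - - \frac{1121}{2739}\right) + \left(93 + 2420\right) = \left(- \frac{1}{743432} + \frac{1121}{2739}\right) + 2513 = \frac{833384533}{2036260248} + 2513 = \frac{5117955387757}{2036260248}$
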